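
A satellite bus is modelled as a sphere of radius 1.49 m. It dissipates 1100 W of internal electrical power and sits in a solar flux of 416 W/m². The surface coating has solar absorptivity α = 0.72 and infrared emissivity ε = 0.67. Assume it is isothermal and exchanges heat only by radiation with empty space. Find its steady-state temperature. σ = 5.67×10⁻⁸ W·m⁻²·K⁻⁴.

At steady state, absorbed solar power + internal power = radiated power.
Absorbed: α·S·A_cross = 0.72·416·6.975 = 2089 W (cross-section πr²).
Total input = 2089 + 1100 = 3189 W.
Radiated: εσ·A_surf·T⁴ with A_surf = 4πr² = 27.90 m².
T⁴ = 3189/(0.67·5.67×10⁻⁸·27.90) = 3.009×10⁹ K⁴.

T ≈ 234 K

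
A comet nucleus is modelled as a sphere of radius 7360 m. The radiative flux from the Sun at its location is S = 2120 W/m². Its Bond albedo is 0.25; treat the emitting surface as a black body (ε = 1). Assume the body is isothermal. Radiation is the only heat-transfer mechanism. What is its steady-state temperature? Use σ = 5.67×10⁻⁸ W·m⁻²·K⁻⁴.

T ≈ 289 K

At equilibrium, absorbed power = emitted power.
Absorbing cross-section = πr² = 1.702×10⁸ m²; emitting surface = 4πr² = 6.807×10⁸ m² (ratio 4).
(1−a)S·A_cross = εσ·A_surf·T⁴  ⇒  T⁴ = (1−a)S/(4σ).
T⁴ = 0.750·2120/(4·5.67×10⁻⁸) = 7.011×10⁹ K⁴.
T = (7.011×10⁹)^(1/4).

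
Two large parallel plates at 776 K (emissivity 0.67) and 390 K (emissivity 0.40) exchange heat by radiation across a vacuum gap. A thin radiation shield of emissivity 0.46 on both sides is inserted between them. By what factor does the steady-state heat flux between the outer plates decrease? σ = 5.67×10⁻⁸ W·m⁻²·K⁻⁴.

Without shield: q₀ = σΔ(T⁴)/(1/ε₁+1/ε₂−1) with denominator 2.993.
With shield the two gaps are in series; the resistances add: (1/ε₁+1/ε_s−1)+(1/ε_s+1/ε₂−1) = 2.666+3.674 = 6.340.
Heat-flux ratio q₀/q = 6.340/2.993.

factor ≈ 2.12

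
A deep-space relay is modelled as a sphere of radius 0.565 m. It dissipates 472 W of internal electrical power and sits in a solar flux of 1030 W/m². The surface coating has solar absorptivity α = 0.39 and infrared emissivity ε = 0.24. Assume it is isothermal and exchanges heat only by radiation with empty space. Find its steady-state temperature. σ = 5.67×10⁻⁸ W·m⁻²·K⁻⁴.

At steady state, absorbed solar power + internal power = radiated power.
Absorbed: α·S·A_cross = 0.39·1030·1.003 = 402.9 W (cross-section πr²).
Total input = 402.9 + 472 = 874.9 W.
Radiated: εσ·A_surf·T⁴ with A_surf = 4πr² = 4.011 m².
T⁴ = 874.9/(0.24·5.67×10⁻⁸·4.011) = 1.603×10¹⁰ K⁴.

T ≈ 356 K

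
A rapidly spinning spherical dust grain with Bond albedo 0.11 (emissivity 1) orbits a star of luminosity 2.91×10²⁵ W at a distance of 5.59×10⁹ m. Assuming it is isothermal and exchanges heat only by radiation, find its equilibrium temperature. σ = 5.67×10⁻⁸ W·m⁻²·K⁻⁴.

First find the stellar flux at distance d: S = L/(4πd²) = 2.91×10²⁵/(4π·(5.59×10⁹)²) = 74110 W/m².
For an isothermal sphere, absorbed (1−a)S·πr² = emitted σ·4πr²·T⁴, so T⁴ = (1−a)S/(4σ).
T⁴ = 0.890·74110/(4·5.67×10⁻⁸) = 2.908×10¹¹ K⁴.

T ≈ 734 K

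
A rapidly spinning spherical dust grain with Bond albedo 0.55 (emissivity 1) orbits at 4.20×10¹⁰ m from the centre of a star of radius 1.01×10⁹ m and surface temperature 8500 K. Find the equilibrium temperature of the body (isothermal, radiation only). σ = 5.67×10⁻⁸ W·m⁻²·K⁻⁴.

The star's surface emits σT_*⁴; at distance d the flux is S = σT_*⁴(R_*/d)².
S = 5.67×10⁻⁸·(8500)⁴·(1.01×10⁹/4.20×10¹⁰)² = 1.712×10⁵ W/m².
For an isothermal sphere T⁴ = (1−a)S/(4σ) = 3.396×10¹¹ K⁴.

T ≈ 763 K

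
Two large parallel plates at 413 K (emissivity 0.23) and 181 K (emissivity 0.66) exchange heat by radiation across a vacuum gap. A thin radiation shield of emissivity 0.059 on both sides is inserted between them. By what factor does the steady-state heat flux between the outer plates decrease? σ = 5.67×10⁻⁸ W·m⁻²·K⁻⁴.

Without shield: q₀ = σΔ(T⁴)/(1/ε₁+1/ε₂−1) with denominator 4.863.
With shield the two gaps are in series; the resistances add: (1/ε₁+1/ε_s−1)+(1/ε_s+1/ε₂−1) = 20.30+17.46 = 37.76.
Heat-flux ratio q₀/q = 37.76/4.863.

factor ≈ 7.77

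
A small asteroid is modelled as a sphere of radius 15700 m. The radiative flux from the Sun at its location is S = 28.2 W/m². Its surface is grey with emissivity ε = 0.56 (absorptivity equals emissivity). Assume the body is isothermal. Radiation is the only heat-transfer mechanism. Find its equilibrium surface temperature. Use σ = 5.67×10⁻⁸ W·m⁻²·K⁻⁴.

At equilibrium, absorbed power = emitted power.
Absorbing cross-section = πr² = 7.744×10⁸ m²; emitting surface = 4πr² = 3.097×10⁹ m² (ratio 4).
εS·A_cross = εσ·A_surf·T⁴  ⇒  T⁴ = S/(4σ)   (ε cancels).
T⁴ = 28.2/(4·5.67×10⁻⁸) = 1.243×10⁸ K⁴.
T = (1.243×10⁸)^(1/4).

T ≈ 106 K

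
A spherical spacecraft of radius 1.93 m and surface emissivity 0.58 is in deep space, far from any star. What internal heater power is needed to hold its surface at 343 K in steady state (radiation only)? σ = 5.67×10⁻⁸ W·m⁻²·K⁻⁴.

P = εσ·4πr²·T⁴.
4πr² = 46.81 m²; T⁴ = 1.384×10¹⁰ K⁴.
P = 0.58·5.67×10⁻⁸·46.81·1.384×10¹⁰.

P ≈ 21300 W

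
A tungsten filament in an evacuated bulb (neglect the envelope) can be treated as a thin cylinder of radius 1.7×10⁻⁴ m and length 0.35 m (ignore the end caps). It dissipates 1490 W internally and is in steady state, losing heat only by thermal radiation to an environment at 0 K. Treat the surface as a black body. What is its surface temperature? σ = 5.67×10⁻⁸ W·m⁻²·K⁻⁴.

Steady state: internal power = radiated power, P = εσA T⁴.
Radiating area A = 2πrL = 3.738×10⁻⁴ m².
T⁴ = P/(εσA) = 1490/(1.0·5.67×10⁻⁸·3.738×10⁻⁴) = 7.029×10¹³ K⁴.
T = (7.029×10¹³)^(1/4).

T ≈ 2900 K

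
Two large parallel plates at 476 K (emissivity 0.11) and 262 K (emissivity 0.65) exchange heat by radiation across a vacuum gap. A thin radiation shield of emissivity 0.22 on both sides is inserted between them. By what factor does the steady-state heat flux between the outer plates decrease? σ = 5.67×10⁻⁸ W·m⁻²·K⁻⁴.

Without shield: q₀ = σΔ(T⁴)/(1/ε₁+1/ε₂−1) with denominator 9.629.
With shield the two gaps are in series; the resistances add: (1/ε₁+1/ε_s−1)+(1/ε_s+1/ε₂−1) = 12.64+5.084 = 17.72.
Heat-flux ratio q₀/q = 17.72/9.629.

factor ≈ 1.84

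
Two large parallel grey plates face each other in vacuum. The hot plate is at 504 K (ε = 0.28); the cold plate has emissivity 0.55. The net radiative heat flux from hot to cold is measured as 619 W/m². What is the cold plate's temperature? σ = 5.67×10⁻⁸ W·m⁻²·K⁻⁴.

q = σ(T₁⁴ − T₂⁴)/(1/ε₁ + 1/ε₂ − 1); denominator = 4.390.
T₂⁴ = T₁⁴ − q·(1/ε₁+1/ε₂−1)/σ = 6.452×10¹⁰ − 619·4.390/5.67×10⁻⁸
    = 1.660×10¹⁰ K⁴.

T₂ ≈ 359 K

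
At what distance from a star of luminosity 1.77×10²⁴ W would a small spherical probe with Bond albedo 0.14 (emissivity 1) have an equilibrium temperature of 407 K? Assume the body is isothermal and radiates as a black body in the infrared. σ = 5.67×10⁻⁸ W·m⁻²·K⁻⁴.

For an isothermal black-emitting sphere, (1−a)S·πr² = σ·4πr²·T⁴ ⇒ S = 4σT⁴/(1−a).
S = 4·5.67×10⁻⁸·(407)⁴/0.860 = 7236 W/m².
Flux falls as S = L/(4πd²), so d = √(L/(4πS)) = √(1.77×10²⁴/(4π·7236)).

d ≈ 4.41×10⁹ m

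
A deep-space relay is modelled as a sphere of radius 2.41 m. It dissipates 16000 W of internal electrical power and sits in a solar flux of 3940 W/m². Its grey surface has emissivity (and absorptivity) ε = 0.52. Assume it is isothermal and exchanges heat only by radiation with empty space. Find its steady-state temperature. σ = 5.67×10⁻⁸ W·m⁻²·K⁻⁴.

At steady state, absorbed solar power + internal power = radiated power.
Absorbed: α·S·A_cross = 0.52·3940·18.25 = 37380 W (cross-section πr²).
Total input = 37380 + 16000 = 53380 W.
Radiated: εσ·A_surf·T⁴ with A_surf = 4πr² = 72.99 m².
T⁴ = 53380/(0.52·5.67×10⁻⁸·72.99) = 2.481×10¹⁰ K⁴.

T ≈ 397 K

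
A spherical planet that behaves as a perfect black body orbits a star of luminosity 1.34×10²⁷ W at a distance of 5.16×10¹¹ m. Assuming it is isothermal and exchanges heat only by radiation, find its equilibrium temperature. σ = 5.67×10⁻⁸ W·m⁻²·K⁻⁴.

First find the stellar flux at distance d: S = L/(4πd²) = 1.34×10²⁷/(4π·(5.16×10¹¹)²) = 400.5 W/m².
For an isothermal sphere, absorbed (1−a)S·πr² = emitted σ·4πr²·T⁴, so T⁴ = (1−a)S/(4σ).
T⁴ = 1.00·400.5/(4·5.67×10⁻⁸) = 1.766×10⁹ K⁴.

T ≈ 205 K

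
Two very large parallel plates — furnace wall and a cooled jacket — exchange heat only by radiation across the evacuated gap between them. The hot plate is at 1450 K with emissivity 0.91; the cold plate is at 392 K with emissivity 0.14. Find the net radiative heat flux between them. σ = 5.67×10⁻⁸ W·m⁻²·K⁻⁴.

For two infinite grey parallel plates, q = σ(T₁⁴ − T₂⁴)/(1/ε₁ + 1/ε₂ − 1).
T₁⁴ − T₂⁴ = 4.421×10¹² − 2.361×10¹⁰ = 4.397×10¹² K⁴.
1/ε₁ + 1/ε₂ − 1 = 1.099 + 7.143 − 1 = 7.242.
q = 5.67×10⁻⁸ × 4.397×10¹² / 7.242.

q ≈ 34400 W/m²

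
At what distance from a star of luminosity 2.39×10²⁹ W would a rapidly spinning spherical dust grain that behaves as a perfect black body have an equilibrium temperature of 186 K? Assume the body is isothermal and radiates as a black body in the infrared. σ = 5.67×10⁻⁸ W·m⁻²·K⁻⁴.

d ≈ 8.37×10¹² m

For an isothermal black-emitting sphere, (1−a)S·πr² = σ·4πr²·T⁴ ⇒ S = 4σT⁴/(1−a).
S = 4·5.67×10⁻⁸·(186)⁴/1.00 = 271.5 W/m².
Flux falls as S = L/(4πd²), so d = √(L/(4πS)) = √(2.39×10²⁹/(4π·271.5)).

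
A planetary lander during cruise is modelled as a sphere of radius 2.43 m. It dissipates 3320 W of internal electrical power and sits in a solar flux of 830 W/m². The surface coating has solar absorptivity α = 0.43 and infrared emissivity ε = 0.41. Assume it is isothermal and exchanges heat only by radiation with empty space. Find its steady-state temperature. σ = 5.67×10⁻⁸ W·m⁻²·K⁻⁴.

At steady state, absorbed solar power + internal power = radiated power.
Absorbed: α·S·A_cross = 0.43·830·18.55 = 6621 W (cross-section πr²).
Total input = 6621 + 3320 = 9941 W.
Radiated: εσ·A_surf·T⁴ with A_surf = 4πr² = 74.20 m².
T⁴ = 9941/(0.41·5.67×10⁻⁸·74.20) = 5.763×10⁹ K⁴.

T ≈ 276 K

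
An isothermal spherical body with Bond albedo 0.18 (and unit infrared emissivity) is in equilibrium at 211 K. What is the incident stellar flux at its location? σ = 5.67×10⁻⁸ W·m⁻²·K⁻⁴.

(1−a)S·πr² = σ·4πr²·T⁴ ⇒ S = 4σT⁴/(1−a).
S = 4·5.67×10⁻⁸·1.982×10⁹/0.820.

S ≈ 548 W/m²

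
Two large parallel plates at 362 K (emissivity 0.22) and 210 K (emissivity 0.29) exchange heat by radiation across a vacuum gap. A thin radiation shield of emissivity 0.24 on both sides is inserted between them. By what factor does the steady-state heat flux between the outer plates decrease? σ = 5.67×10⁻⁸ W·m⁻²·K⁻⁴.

factor ≈ 2.05

Without shield: q₀ = σΔ(T⁴)/(1/ε₁+1/ε₂−1) with denominator 6.994.
With shield the two gaps are in series; the resistances add: (1/ε₁+1/ε_s−1)+(1/ε_s+1/ε₂−1) = 7.712+6.615 = 14.33.
Heat-flux ratio q₀/q = 14.33/6.994.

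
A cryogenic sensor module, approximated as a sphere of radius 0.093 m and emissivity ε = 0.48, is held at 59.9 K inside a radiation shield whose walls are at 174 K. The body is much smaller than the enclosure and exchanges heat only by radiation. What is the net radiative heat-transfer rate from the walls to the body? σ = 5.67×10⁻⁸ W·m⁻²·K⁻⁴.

For a small grey body in a large enclosure: P_net = εσA(T_body⁴ − T_wall⁴).
A = 4πr² = 0.1087 m²; T_body⁴ − T_wall⁴ = 1.287×10⁷ − 9.166×10⁸ = -9.038×10⁸ K⁴.
|P_net| = 0.48·5.67×10⁻⁸·0.1087·9.038×10⁸.

P_net ≈ 2.67 W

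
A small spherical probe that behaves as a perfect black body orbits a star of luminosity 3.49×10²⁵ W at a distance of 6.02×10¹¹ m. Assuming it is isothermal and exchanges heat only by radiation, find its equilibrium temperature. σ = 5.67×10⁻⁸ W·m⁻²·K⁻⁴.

T ≈ 76.2 K

First find the stellar flux at distance d: S = L/(4πd²) = 3.49×10²⁵/(4π·(6.02×10¹¹)²) = 7.663 W/m².
For an isothermal sphere, absorbed (1−a)S·πr² = emitted σ·4πr²·T⁴, so T⁴ = (1−a)S/(4σ).
T⁴ = 1.00·7.663/(4·5.67×10⁻⁸) = 3.379×10⁷ K⁴.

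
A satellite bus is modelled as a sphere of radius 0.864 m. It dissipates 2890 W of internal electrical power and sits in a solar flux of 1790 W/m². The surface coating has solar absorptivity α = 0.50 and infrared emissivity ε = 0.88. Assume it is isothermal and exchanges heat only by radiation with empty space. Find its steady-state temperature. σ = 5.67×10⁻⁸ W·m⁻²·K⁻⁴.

At steady state, absorbed solar power + internal power = radiated power.
Absorbed: α·S·A_cross = 0.50·1790·2.345 = 2099 W (cross-section πr²).
Total input = 2099 + 2890 = 4989 W.
Radiated: εσ·A_surf·T⁴ with A_surf = 4πr² = 9.381 m².
T⁴ = 4989/(0.88·5.67×10⁻⁸·9.381) = 1.066×10¹⁰ K⁴.

T ≈ 321 K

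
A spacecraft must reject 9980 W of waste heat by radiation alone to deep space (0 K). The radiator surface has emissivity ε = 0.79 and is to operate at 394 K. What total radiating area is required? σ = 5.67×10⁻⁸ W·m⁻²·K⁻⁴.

P = εσA T⁴ ⇒ A = P/(εσT⁴).
T⁴ = 2.410×10¹⁰ K⁴.
A = 9980/(0.79 × 5.67×10⁻⁸ × 2.410×10¹⁰).

A ≈ 9.25 m²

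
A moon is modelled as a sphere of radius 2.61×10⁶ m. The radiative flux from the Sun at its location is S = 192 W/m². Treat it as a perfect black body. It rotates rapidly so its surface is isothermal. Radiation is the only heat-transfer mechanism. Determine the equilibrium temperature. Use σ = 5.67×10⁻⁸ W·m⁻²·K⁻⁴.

At equilibrium, absorbed power = emitted power.
Absorbing cross-section = πr² = 2.140×10¹³ m²; emitting surface = 4πr² = 8.560×10¹³ m² (ratio 4).
S·A_cross = εσ·A_surf·T⁴  ⇒  T⁴ = S/(4σ).
T⁴ = 1.00·192/(4·5.67×10⁻⁸) = 8.466×10⁸ K⁴.
T = (8.466×10⁸)^(1/4).

T ≈ 171 K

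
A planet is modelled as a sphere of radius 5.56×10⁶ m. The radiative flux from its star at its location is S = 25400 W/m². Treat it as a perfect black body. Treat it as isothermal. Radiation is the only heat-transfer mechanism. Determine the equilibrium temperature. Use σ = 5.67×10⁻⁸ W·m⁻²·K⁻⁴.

At equilibrium, absorbed power = emitted power.
Absorbing cross-section = πr² = 9.712×10¹³ m²; emitting surface = 4πr² = 3.885×10¹⁴ m² (ratio 4).
S·A_cross = εσ·A_surf·T⁴  ⇒  T⁴ = S/(4σ).
T⁴ = 1.00·25400/(4·5.67×10⁻⁸) = 1.120×10¹¹ K⁴.
T = (1.120×10¹¹)^(1/4).

T ≈ 578 K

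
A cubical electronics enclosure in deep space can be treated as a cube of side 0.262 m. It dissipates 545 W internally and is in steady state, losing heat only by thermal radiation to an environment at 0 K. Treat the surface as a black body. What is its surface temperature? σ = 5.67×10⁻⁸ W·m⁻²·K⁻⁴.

Steady state: internal power = radiated power, P = εσA T⁴.
Radiating area A = 6L² = 0.4119 m².
T⁴ = P/(εσA) = 545/(1.0·5.67×10⁻⁸·0.4119) = 2.334×10¹⁰ K⁴.
T = (2.334×10¹⁰)^(1/4).

T ≈ 391 K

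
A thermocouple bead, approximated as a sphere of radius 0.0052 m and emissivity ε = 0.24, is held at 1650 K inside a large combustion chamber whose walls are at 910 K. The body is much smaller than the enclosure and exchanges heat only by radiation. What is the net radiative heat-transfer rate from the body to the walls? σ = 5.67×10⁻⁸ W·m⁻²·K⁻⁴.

For a small grey body in a large enclosure: P_net = εσA(T_body⁴ − T_wall⁴).
A = 4πr² = 3.398×10⁻⁴ m²; T_body⁴ − T_wall⁴ = 7.412×10¹² − 6.857×10¹¹ = 6.726×10¹² K⁴.
|P_net| = 0.24·5.67×10⁻⁸·3.398×10⁻⁴·6.726×10¹².

P_net ≈ 31.1 W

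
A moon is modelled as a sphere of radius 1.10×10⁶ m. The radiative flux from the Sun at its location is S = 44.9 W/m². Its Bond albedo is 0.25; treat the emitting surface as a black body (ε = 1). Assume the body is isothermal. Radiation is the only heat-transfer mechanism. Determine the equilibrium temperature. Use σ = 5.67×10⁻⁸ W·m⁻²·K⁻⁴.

T ≈ 110 K

At equilibrium, absorbed power = emitted power.
Absorbing cross-section = πr² = 3.801×10¹² m²; emitting surface = 4πr² = 1.521×10¹³ m² (ratio 4).
(1−a)S·A_cross = εσ·A_surf·T⁴  ⇒  T⁴ = (1−a)S/(4σ).
T⁴ = 0.750·44.9/(4·5.67×10⁻⁸) = 1.485×10⁸ K⁴.
T = (1.485×10⁸)^(1/4).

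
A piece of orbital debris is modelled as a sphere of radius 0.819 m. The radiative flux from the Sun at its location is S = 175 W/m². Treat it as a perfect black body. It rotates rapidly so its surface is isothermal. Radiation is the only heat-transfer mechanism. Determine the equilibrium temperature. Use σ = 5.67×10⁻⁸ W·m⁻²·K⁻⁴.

T ≈ 167 K

At equilibrium, absorbed power = emitted power.
Absorbing cross-section = πr² = 2.107 m²; emitting surface = 4πr² = 8.429 m² (ratio 4).
S·A_cross = εσ·A_surf·T⁴  ⇒  T⁴ = S/(4σ).
T⁴ = 1.00·175/(4·5.67×10⁻⁸) = 7.716×10⁸ K⁴.
T = (7.716×10⁸)^(1/4).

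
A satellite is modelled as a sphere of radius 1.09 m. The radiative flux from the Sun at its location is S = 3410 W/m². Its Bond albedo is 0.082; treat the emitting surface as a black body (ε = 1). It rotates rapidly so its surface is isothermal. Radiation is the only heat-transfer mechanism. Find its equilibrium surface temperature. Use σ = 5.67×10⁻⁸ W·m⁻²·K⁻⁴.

T ≈ 343 K

At equilibrium, absorbed power = emitted power.
Absorbing cross-section = πr² = 3.733 m²; emitting surface = 4πr² = 14.93 m² (ratio 4).
(1−a)S·A_cross = εσ·A_surf·T⁴  ⇒  T⁴ = (1−a)S/(4σ).
T⁴ = 0.918·3410/(4·5.67×10⁻⁸) = 1.380×10¹⁰ K⁴.
T = (1.380×10¹⁰)^(1/4).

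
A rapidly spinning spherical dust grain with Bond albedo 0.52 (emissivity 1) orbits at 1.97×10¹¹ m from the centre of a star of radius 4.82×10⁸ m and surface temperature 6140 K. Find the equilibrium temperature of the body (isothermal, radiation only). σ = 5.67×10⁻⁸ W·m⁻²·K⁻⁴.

T ≈ 179 K

The star's surface emits σT_*⁴; at distance d the flux is S = σT_*⁴(R_*/d)².
S = 5.67×10⁻⁸·(6140)⁴·(4.82×10⁸/1.97×10¹¹)² = 482.4 W/m².
For an isothermal sphere T⁴ = (1−a)S/(4σ) = 1.021×10⁹ K⁴.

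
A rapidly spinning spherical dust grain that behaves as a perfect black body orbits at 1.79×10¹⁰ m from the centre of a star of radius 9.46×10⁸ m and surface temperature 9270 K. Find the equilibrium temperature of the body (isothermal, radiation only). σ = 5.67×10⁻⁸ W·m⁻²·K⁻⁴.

The star's surface emits σT_*⁴; at distance d the flux is S = σT_*⁴(R_*/d)².
S = 5.67×10⁻⁸·(9270)⁴·(9.46×10⁸/1.79×10¹⁰)² = 1.169×10⁶ W/m².
For an isothermal sphere T⁴ = (1−a)S/(4σ) = 5.156×10¹² K⁴.

T ≈ 1510 K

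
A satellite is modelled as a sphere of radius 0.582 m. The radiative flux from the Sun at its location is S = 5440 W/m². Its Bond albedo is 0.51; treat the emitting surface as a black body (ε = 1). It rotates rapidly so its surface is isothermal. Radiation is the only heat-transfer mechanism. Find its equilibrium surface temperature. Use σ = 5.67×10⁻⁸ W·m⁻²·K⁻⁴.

T ≈ 329 K

At equilibrium, absorbed power = emitted power.
Absorbing cross-section = πr² = 1.064 m²; emitting surface = 4πr² = 4.257 m² (ratio 4).
(1−a)S·A_cross = εσ·A_surf·T⁴  ⇒  T⁴ = (1−a)S/(4σ).
T⁴ = 0.490·5440/(4·5.67×10⁻⁸) = 1.175×10¹⁰ K⁴.
T = (1.175×10¹⁰)^(1/4).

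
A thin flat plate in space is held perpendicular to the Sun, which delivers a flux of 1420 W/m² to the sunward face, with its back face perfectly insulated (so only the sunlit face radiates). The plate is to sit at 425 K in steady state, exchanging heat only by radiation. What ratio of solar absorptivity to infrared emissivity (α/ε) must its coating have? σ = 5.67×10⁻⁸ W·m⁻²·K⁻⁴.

Balance: αS·A = εσ·1A·T⁴ ⇒ α/ε = σT⁴/S.
α/ε = 5.67×10⁻⁸·(425)⁴/1420 = 5.67×10⁻⁸·3.263×10¹⁰/1420.

α/ε ≈ 1.30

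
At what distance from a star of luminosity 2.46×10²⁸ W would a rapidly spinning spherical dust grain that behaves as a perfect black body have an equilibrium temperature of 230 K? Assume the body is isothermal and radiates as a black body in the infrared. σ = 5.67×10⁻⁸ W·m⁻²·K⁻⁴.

d ≈ 1.76×10¹² m

For an isothermal black-emitting sphere, (1−a)S·πr² = σ·4πr²·T⁴ ⇒ S = 4σT⁴/(1−a).
S = 4·5.67×10⁻⁸·(230)⁴/1.00 = 634.7 W/m².
Flux falls as S = L/(4πd²), so d = √(L/(4πS)) = √(2.46×10²⁸/(4π·634.7)).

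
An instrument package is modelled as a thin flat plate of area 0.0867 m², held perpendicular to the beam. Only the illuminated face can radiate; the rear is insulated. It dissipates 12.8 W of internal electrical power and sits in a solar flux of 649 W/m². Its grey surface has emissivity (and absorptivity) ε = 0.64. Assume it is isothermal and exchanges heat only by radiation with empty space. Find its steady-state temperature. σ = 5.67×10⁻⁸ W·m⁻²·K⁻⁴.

T ≈ 353 K

At steady state, absorbed solar power + internal power = radiated power.
Absorbed: α·S·A_cross = 0.64·649·0.08670 = 36.01 W (cross-section A).
Total input = 36.01 + 12.8 = 48.81 W.
Radiated: εσ·A_surf·T⁴ with A_surf = A = 0.08670 m².
T⁴ = 48.81/(0.64·5.67×10⁻⁸·0.08670) = 1.551×10¹⁰ K⁴.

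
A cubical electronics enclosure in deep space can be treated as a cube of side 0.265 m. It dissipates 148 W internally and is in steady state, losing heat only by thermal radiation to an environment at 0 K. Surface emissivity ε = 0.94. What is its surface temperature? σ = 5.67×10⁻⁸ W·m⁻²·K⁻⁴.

Steady state: internal power = radiated power, P = εσA T⁴.
Radiating area A = 6L² = 0.4214 m².
T⁴ = P/(εσA) = 148/(0.94·5.67×10⁻⁸·0.4214) = 6.590×10⁹ K⁴.
T = (6.590×10⁹)^(1/4).

T ≈ 285 K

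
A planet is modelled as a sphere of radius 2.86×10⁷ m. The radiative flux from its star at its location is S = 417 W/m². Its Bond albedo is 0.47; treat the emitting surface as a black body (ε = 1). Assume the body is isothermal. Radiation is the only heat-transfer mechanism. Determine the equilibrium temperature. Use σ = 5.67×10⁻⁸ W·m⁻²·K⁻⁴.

At equilibrium, absorbed power = emitted power.
Absorbing cross-section = πr² = 2.570×10¹⁵ m²; emitting surface = 4πr² = 1.028×10¹⁶ m² (ratio 4).
(1−a)S·A_cross = εσ·A_surf·T⁴  ⇒  T⁴ = (1−a)S/(4σ).
T⁴ = 0.530·417/(4·5.67×10⁻⁸) = 9.745×10⁸ K⁴.
T = (9.745×10⁸)^(1/4).

T ≈ 177 K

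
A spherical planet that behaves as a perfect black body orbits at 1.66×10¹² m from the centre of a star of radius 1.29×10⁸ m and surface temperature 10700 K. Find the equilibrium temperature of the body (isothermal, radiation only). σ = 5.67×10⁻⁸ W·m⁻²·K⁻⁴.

T ≈ 66.7 K

The star's surface emits σT_*⁴; at distance d the flux is S = σT_*⁴(R_*/d)².
S = 5.67×10⁻⁸·(10700)⁴·(1.29×10⁸/1.66×10¹²)² = 4.488 W/m².
For an isothermal sphere T⁴ = (1−a)S/(4σ) = 1.979×10⁷ K⁴.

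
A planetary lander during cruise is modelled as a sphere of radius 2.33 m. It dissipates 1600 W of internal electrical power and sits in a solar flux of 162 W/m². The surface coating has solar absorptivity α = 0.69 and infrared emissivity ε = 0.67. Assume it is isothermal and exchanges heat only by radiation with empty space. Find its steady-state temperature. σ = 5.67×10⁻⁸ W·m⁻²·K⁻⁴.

At steady state, absorbed solar power + internal power = radiated power.
Absorbed: α·S·A_cross = 0.69·162·17.06 = 1906 W (cross-section πr²).
Total input = 1906 + 1600 = 3506 W.
Radiated: εσ·A_surf·T⁴ with A_surf = 4πr² = 68.22 m².
T⁴ = 3506/(0.67·5.67×10⁻⁸·68.22) = 1.353×10⁹ K⁴.

T ≈ 192 K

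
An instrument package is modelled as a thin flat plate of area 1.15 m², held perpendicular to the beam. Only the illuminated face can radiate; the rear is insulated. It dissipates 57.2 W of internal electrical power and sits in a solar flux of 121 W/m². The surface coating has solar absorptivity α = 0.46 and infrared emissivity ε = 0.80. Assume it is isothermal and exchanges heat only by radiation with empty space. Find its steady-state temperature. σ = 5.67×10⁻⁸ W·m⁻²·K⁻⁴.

T ≈ 220 K

At steady state, absorbed solar power + internal power = radiated power.
Absorbed: α·S·A_cross = 0.46·121·1.150 = 64.01 W (cross-section A).
Total input = 64.01 + 57.2 = 121.2 W.
Radiated: εσ·A_surf·T⁴ with A_surf = A = 1.150 m².
T⁴ = 121.2/(0.80·5.67×10⁻⁸·1.150) = 2.324×10⁹ K⁴.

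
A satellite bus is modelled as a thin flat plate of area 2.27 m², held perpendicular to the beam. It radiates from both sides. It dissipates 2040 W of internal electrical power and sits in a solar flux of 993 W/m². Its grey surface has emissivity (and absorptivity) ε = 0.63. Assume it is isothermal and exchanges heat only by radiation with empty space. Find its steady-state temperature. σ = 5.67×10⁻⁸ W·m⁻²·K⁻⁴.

At steady state, absorbed solar power + internal power = radiated power.
Absorbed: α·S·A_cross = 0.63·993·2.270 = 1420 W (cross-section A).
Total input = 1420 + 2040 = 3460 W.
Radiated: εσ·A_surf·T⁴ with A_surf = 2A = 4.540 m².
T⁴ = 3460/(0.63·5.67×10⁻⁸·4.540) = 2.134×10¹⁰ K⁴.

T ≈ 382 K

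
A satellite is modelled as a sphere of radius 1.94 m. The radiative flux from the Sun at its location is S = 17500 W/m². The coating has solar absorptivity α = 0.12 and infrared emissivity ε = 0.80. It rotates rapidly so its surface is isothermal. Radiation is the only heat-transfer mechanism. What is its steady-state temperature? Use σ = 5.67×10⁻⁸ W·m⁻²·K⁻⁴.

T ≈ 328 K

At equilibrium, absorbed power = emitted power.
Absorbing cross-section = πr² = 11.82 m²; emitting surface = 4πr² = 47.29 m² (ratio 4).
αS·A_cross = εσ·A_surf·T⁴  ⇒  T⁴ = αS/(ε·4σ).
T⁴ = 0.120·17500/(0.80·4·5.67×10⁻⁸) = 1.157×10¹⁰ K⁴.
T = (1.157×10¹⁰)^(1/4).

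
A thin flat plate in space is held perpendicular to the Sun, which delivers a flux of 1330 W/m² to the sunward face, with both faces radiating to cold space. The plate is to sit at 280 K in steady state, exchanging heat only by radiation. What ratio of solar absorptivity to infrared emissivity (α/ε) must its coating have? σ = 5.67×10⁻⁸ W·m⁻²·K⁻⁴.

α/ε ≈ 0.524

Balance: αS·A = εσ·2A·T⁴ ⇒ α/ε = 2σT⁴/S.
α/ε = 2·5.67×10⁻⁸·(280)⁴/1330 = 2·5.67×10⁻⁸·6.147×10⁹/1330.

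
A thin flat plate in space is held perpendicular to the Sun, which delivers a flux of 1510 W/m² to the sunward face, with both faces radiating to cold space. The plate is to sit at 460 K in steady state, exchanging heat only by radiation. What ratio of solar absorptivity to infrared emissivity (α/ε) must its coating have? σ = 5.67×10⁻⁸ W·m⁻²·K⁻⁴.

α/ε ≈ 3.36

Balance: αS·A = εσ·2A·T⁴ ⇒ α/ε = 2σT⁴/S.
α/ε = 2·5.67×10⁻⁸·(460)⁴/1510 = 2·5.67×10⁻⁸·4.477×10¹⁰/1510.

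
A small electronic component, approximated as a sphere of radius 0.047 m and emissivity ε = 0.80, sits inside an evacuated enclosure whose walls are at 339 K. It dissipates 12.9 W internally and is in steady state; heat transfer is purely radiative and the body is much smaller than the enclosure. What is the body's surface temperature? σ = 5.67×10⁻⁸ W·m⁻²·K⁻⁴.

T ≈ 391 K

For a small grey body in a large enclosure, net radiated power = εσA(T⁴ − T_w⁴).
Steady state: P = εσA(T⁴ − T_w⁴) with A = 4πr² = 0.02776 m².
T⁴ = P/(εσA) + T_w⁴ = 12.9/(0.80·5.67×10⁻⁸·0.02776) + (339)⁴
    = 1.024×10¹⁰ + 1.321×10¹⁰ = 2.345×10¹⁰ K⁴.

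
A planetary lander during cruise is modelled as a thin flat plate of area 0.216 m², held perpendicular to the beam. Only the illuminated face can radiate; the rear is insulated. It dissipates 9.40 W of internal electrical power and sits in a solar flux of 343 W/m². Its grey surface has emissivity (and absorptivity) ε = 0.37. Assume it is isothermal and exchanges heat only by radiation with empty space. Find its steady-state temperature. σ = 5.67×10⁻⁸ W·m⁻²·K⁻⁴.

T ≈ 300 K

At steady state, absorbed solar power + internal power = radiated power.
Absorbed: α·S·A_cross = 0.37·343·0.2160 = 27.41 W (cross-section A).
Total input = 27.41 + 9.40 = 36.81 W.
Radiated: εσ·A_surf·T⁴ with A_surf = A = 0.2160 m².
T⁴ = 36.81/(0.37·5.67×10⁻⁸·0.2160) = 8.124×10⁹ K⁴.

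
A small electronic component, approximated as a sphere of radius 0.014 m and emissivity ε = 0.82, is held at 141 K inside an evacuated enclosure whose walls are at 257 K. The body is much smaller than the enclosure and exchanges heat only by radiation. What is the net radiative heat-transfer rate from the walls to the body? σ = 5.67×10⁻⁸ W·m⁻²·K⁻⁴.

P_net ≈ 0.454 W

For a small grey body in a large enclosure: P_net = εσA(T_body⁴ − T_wall⁴).
A = 4πr² = 0.002463 m²; T_body⁴ − T_wall⁴ = 3.953×10⁸ − 4.362×10⁹ = -3.967×10⁹ K⁴.
|P_net| = 0.82·5.67×10⁻⁸·0.002463·3.967×10⁹.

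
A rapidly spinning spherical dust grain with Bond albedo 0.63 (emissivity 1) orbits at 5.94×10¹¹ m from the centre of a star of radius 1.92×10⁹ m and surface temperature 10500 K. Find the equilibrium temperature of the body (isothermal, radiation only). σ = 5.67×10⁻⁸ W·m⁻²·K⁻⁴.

The star's surface emits σT_*⁴; at distance d the flux is S = σT_*⁴(R_*/d)².
S = 5.67×10⁻⁸·(10500)⁴·(1.92×10⁹/5.94×10¹¹)² = 7201 W/m².
For an isothermal sphere T⁴ = (1−a)S/(4σ) = 1.175×10¹⁰ K⁴.

T ≈ 329 K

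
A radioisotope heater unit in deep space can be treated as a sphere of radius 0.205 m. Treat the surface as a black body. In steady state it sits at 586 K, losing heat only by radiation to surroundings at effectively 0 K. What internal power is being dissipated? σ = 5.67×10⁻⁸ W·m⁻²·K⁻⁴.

Steady state: P = εσA T⁴.
A = 4πr² = 0.5281 m²; T⁴ = (586)⁴ = 1.179×10¹¹ K⁴.
P = 1.0 × 5.67×10⁻⁸ × 0.5281 × 1.179×10¹¹.

P ≈ 3530 W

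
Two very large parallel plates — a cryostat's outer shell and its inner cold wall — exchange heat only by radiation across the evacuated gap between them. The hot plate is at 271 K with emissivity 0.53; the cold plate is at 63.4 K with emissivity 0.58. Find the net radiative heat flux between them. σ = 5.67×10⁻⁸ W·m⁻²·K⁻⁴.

For two infinite grey parallel plates, q = σ(T₁⁴ − T₂⁴)/(1/ε₁ + 1/ε₂ − 1).
T₁⁴ − T₂⁴ = 5.394×10⁹ − 1.616×10⁷ = 5.377×10⁹ K⁴.
1/ε₁ + 1/ε₂ − 1 = 1.887 + 1.724 − 1 = 2.611.
q = 5.67×10⁻⁸ × 5.377×10⁹ / 2.611.

q ≈ 117 W/m²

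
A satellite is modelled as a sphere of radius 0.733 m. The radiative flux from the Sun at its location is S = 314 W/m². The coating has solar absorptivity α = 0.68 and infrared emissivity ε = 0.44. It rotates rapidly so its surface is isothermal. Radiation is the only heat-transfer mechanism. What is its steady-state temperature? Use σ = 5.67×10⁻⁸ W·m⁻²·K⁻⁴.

At equilibrium, absorbed power = emitted power.
Absorbing cross-section = πr² = 1.688 m²; emitting surface = 4πr² = 6.752 m² (ratio 4).
αS·A_cross = εσ·A_surf·T⁴  ⇒  T⁴ = αS/(ε·4σ).
T⁴ = 0.680·314/(0.44·4·5.67×10⁻⁸) = 2.140×10⁹ K⁴.
T = (2.140×10⁹)^(1/4).

T ≈ 215 K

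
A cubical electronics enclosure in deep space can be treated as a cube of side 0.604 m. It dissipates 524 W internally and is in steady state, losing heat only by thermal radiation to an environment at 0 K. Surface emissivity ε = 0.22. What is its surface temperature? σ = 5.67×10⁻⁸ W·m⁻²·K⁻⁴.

Steady state: internal power = radiated power, P = εσA T⁴.
Radiating area A = 6L² = 2.189 m².
T⁴ = P/(εσA) = 524/(0.22·5.67×10⁻⁸·2.189) = 1.919×10¹⁰ K⁴.
T = (1.919×10¹⁰)^(1/4).

T ≈ 372 K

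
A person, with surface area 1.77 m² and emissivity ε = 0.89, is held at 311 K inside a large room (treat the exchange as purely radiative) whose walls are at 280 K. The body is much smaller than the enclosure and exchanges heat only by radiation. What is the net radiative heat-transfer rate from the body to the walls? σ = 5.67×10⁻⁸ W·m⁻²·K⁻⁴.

For a small grey body in a large enclosure: P_net = εσA(T_body⁴ − T_wall⁴).
A = 1.77 m²; T_body⁴ − T_wall⁴ = 9.355×10⁹ − 6.147×10⁹ = 3.208×10⁹ K⁴.
|P_net| = 0.89·5.67×10⁻⁸·1.770·3.208×10⁹.

P_net ≈ 287 W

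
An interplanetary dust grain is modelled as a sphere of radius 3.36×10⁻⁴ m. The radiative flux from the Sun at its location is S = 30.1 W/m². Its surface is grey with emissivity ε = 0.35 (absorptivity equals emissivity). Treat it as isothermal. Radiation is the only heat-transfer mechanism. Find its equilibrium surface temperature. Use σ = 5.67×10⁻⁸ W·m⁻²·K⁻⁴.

At equilibrium, absorbed power = emitted power.
Absorbing cross-section = πr² = 3.547×10⁻⁷ m²; emitting surface = 4πr² = 1.419×10⁻⁶ m² (ratio 4).
εS·A_cross = εσ·A_surf·T⁴  ⇒  T⁴ = S/(4σ)   (ε cancels).
T⁴ = 30.1/(4·5.67×10⁻⁸) = 1.327×10⁸ K⁴.
T = (1.327×10⁸)^(1/4).

T ≈ 107 K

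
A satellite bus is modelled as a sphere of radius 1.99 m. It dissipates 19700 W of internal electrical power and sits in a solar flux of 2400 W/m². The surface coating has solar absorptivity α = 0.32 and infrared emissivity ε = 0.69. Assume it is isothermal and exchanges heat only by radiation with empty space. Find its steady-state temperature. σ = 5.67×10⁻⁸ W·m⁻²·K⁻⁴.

At steady state, absorbed solar power + internal power = radiated power.
Absorbed: α·S·A_cross = 0.32·2400·12.44 = 9555 W (cross-section πr²).
Total input = 9555 + 19700 = 29250 W.
Radiated: εσ·A_surf·T⁴ with A_surf = 4πr² = 49.76 m².
T⁴ = 29250/(0.69·5.67×10⁻⁸·49.76) = 1.503×10¹⁰ K⁴.

T ≈ 350 K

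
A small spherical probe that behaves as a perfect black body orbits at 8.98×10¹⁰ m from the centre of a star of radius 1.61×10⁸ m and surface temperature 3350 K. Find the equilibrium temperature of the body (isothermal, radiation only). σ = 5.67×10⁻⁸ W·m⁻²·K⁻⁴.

T ≈ 100 K

The star's surface emits σT_*⁴; at distance d the flux is S = σT_*⁴(R_*/d)².
S = 5.67×10⁻⁸·(3350)⁴·(1.61×10⁸/8.98×10¹⁰)² = 22.95 W/m².
For an isothermal sphere T⁴ = (1−a)S/(4σ) = 1.012×10⁸ K⁴.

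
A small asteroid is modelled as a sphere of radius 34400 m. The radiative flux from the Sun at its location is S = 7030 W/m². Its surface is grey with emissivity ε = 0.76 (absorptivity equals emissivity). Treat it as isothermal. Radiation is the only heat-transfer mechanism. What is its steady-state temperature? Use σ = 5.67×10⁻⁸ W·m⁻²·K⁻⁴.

At equilibrium, absorbed power = emitted power.
Absorbing cross-section = πr² = 3.718×10⁹ m²; emitting surface = 4πr² = 1.487×10¹⁰ m² (ratio 4).
εS·A_cross = εσ·A_surf·T⁴  ⇒  T⁴ = S/(4σ)   (ε cancels).
T⁴ = 7030/(4·5.67×10⁻⁸) = 3.100×10¹⁰ K⁴.
T = (3.100×10¹⁰)^(1/4).

T ≈ 420 K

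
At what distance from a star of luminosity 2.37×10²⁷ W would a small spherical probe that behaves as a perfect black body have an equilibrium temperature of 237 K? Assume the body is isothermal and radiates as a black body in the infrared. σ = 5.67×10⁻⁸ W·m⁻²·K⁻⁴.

For an isothermal black-emitting sphere, (1−a)S·πr² = σ·4πr²·T⁴ ⇒ S = 4σT⁴/(1−a).
S = 4·5.67×10⁻⁸·(237)⁴/1.00 = 715.5 W/m².
Flux falls as S = L/(4πd²), so d = √(L/(4πS)) = √(2.37×10²⁷/(4π·715.5)).

d ≈ 5.13×10¹¹ m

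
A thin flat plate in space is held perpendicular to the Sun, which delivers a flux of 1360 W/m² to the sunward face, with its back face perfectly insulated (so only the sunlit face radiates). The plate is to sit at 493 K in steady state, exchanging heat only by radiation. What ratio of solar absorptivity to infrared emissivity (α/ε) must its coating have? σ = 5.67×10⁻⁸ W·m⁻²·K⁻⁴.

α/ε ≈ 2.46

Balance: αS·A = εσ·1A·T⁴ ⇒ α/ε = σT⁴/S.
α/ε = 5.67×10⁻⁸·(493)⁴/1360 = 5.67×10⁻⁸·5.907×10¹⁰/1360.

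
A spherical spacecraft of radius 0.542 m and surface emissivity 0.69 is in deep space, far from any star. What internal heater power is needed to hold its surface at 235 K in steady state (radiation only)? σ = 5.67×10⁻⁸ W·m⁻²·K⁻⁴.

P ≈ 440 W

P = εσ·4πr²·T⁴.
4πr² = 3.692 m²; T⁴ = 3.050×10⁹ K⁴.
P = 0.69·5.67×10⁻⁸·3.692·3.050×10⁹.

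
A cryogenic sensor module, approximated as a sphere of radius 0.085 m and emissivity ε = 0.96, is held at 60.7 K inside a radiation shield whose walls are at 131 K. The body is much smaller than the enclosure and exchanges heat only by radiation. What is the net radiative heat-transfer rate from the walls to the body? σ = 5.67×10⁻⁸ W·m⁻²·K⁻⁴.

P_net ≈ 1.39 W

For a small grey body in a large enclosure: P_net = εσA(T_body⁴ − T_wall⁴).
A = 4πr² = 0.09079 m²; T_body⁴ − T_wall⁴ = 1.358×10⁷ − 2.945×10⁸ = -2.809×10⁸ K⁴.
|P_net| = 0.96·5.67×10⁻⁸·0.09079·2.809×10⁸.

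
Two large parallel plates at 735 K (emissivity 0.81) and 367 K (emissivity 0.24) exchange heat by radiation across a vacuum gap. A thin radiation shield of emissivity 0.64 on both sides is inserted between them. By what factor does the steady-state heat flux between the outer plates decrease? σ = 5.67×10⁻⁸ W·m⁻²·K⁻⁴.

Without shield: q₀ = σΔ(T⁴)/(1/ε₁+1/ε₂−1) with denominator 4.401.
With shield the two gaps are in series; the resistances add: (1/ε₁+1/ε_s−1)+(1/ε_s+1/ε₂−1) = 1.797+4.729 = 6.526.
Heat-flux ratio q₀/q = 6.526/4.401.

factor ≈ 1.48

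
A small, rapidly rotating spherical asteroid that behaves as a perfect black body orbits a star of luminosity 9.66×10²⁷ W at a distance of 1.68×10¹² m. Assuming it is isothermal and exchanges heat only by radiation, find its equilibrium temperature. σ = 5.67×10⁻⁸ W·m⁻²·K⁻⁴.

T ≈ 186 K

First find the stellar flux at distance d: S = L/(4πd²) = 9.66×10²⁷/(4π·(1.68×10¹²)²) = 272.4 W/m².
For an isothermal sphere, absorbed (1−a)S·πr² = emitted σ·4πr²·T⁴, so T⁴ = (1−a)S/(4σ).
T⁴ = 1.00·272.4/(4·5.67×10⁻⁸) = 1.201×10⁹ K⁴.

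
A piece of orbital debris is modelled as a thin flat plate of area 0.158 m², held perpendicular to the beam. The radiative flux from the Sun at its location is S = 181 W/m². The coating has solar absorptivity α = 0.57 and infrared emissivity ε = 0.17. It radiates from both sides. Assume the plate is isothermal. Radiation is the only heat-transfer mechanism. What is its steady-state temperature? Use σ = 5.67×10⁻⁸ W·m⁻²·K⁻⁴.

T ≈ 270 K

At equilibrium, absorbed power = emitted power.
Absorbing cross-section = A = 0.1580 m²; emitting surface = 2A = 0.3160 m² (ratio 2).
αS·A_cross = εσ·A_surf·T⁴  ⇒  T⁴ = αS/(ε·2σ).
T⁴ = 0.570·181/(0.17·2·5.67×10⁻⁸) = 5.352×10⁹ K⁴.
T = (5.352×10⁹)^(1/4).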